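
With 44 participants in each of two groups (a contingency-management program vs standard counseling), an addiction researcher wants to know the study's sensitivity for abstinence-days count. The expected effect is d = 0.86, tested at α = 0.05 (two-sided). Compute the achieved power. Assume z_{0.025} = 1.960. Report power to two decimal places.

power ≈ 0.98

For two equal groups, power = Φ(d·√(n/2) − z_{α/2}).
d·√(n/2) = 0.86 × √(44/2) = 0.86 × 4.690 = 4.034.
z_β = 4.034 − 1.960 = 2.074.
Power = Φ(2.074) = 0.981.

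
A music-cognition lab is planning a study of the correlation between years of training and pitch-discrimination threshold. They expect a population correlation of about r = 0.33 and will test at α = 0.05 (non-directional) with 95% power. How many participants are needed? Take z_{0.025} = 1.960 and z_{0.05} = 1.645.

Fisher's z: C = ½·ln((1+r)/(1−r)) = ½·ln(1.9851) = 0.3428.
n = ((z_{α/2} + z_β)/C)² + 3.
(1.960 + 1.645) / 0.3428 = 3.605 / 0.3428 = 10.516.
n = 10.516² + 3 = 110.59 + 3 = 113.6.
Round up.

n = 114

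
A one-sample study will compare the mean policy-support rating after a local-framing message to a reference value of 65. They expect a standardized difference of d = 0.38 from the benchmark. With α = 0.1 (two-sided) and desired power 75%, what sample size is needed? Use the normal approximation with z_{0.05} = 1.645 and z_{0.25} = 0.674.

For a one-sample test: n = ((z_{α/2} + z_β) / d)².
z_{α/2} + z_β = 1.645 + 0.674 = 2.319.
n = (2.319 / 0.38)² = 6.103² = 37.24.
Round up.

n = 38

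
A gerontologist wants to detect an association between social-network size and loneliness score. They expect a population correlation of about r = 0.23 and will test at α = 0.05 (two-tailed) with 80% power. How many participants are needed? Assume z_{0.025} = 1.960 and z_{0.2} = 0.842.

n = 147

Fisher's z: C = ½·ln((1+r)/(1−r)) = ½·ln(1.5974) = 0.2342.
n = ((z_{α/2} + z_β)/C)² + 3.
(1.960 + 0.842) / 0.2342 = 2.802 / 0.2342 = 11.964.
n = 11.964² + 3 = 143.14 + 3 = 146.1.
Round up.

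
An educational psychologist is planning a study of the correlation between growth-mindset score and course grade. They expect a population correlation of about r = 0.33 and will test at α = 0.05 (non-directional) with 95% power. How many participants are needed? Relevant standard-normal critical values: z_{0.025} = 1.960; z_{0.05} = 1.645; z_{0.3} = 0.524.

n = 114

Fisher's z: C = ½·ln((1+r)/(1−r)) = ½·ln(1.9851) = 0.3428.
n = ((z_{α/2} + z_β)/C)² + 3.
(1.960 + 1.645) / 0.3428 = 3.605 / 0.3428 = 10.516.
n = 10.516² + 3 = 110.59 + 3 = 113.6.
Round up.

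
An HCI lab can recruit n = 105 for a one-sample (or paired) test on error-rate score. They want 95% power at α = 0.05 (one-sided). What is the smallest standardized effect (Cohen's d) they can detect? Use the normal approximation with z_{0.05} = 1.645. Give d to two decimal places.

d_min ≈ 0.32

For a single sample (or paired design) of n = 105: d_min = (z_{α} + z_β)/√n.
z-sum = 1.645 + 1.645 = 3.290.
d_min = 3.290 / √105 = 3.290 / 10.247 = 0.321.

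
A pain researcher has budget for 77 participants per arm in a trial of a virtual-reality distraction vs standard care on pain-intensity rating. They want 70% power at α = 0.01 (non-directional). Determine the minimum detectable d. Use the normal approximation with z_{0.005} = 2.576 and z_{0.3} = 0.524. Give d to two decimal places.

d_min ≈ 0.50

For two independent groups of n = 77 each: d_min = (z_{α/2} + z_β)·√(2/n).
z-sum = 2.576 + 0.524 = 3.100.
d_min = 3.100 × √(2/77) = 3.100 × 0.1612 = 0.500.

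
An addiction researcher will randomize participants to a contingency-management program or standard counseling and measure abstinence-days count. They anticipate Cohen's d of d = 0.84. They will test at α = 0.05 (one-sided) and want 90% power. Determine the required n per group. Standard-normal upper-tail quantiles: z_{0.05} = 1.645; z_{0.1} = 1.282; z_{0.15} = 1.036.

For two independent groups with equal n: n = 2·((z_{α} + z_β) / d)².
z_{α} + z_β = 1.645 + 1.282 = 2.927.
n = 2 × (2.927 / 0.84)² = 2 × 3.485² = 2 × 12.14 = 24.3.
Round up to the next whole participant.

n = 25 per group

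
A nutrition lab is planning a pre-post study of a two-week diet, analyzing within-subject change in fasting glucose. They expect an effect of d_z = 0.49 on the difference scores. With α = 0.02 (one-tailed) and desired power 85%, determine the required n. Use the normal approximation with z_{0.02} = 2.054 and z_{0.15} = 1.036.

For a paired (one-sample on differences) test: n = ((z_{α} + z_β) / d)².
z_{α} + z_β = 2.054 + 1.036 = 3.090.
n = (3.090 / 0.49)² = 6.306² = 39.77.
Round up.

n = 40 pairs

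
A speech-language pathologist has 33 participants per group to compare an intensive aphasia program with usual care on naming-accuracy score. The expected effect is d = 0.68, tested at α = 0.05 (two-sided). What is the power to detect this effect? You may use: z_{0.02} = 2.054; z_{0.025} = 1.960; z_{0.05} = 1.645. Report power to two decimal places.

power ≈ 0.79

For two equal groups, power = Φ(d·√(n/2) − z_{α/2}).
d·√(n/2) = 0.68 × √(33/2) = 0.68 × 4.062 = 2.762.
z_β = 2.762 − 1.960 = 0.802.
Power = Φ(0.802) = 0.789.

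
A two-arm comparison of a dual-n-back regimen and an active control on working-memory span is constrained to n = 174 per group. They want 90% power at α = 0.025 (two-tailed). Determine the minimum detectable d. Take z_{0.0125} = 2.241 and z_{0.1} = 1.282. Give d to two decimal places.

d_min ≈ 0.38

For two independent groups of n = 174 each: d_min = (z_{α/2} + z_β)·√(2/n).
z-sum = 2.241 + 1.282 = 3.523.
d_min = 3.523 × √(2/174) = 3.523 × 0.1072 = 0.378.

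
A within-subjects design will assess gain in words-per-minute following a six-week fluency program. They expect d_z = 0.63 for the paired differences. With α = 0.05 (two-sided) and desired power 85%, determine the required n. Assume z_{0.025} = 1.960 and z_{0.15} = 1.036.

For a paired (one-sample on differences) test: n = ((z_{α/2} + z_β) / d)².
z_{α/2} + z_β = 1.960 + 1.036 = 2.996.
n = (2.996 / 0.63)² = 4.756² = 22.62.
Round up.

n = 23 pairs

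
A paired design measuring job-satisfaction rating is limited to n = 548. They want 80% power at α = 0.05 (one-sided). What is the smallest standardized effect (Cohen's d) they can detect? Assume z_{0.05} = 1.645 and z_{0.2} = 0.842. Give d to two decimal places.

d_min ≈ 0.11

For a single sample (or paired design) of n = 548: d_min = (z_{α} + z_β)/√n.
z-sum = 1.645 + 0.842 = 2.487.
d_min = 2.487 / √548 = 2.487 / 23.409 = 0.106.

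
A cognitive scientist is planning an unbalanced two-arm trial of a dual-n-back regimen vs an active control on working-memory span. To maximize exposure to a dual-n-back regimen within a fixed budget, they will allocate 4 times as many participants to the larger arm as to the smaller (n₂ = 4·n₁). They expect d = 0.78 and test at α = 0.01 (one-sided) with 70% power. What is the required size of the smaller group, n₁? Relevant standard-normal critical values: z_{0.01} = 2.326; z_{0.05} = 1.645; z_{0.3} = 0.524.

n₁ = 17

With allocation ratio k = n₂/n₁ = 4, Var(x̄₁−x̄₂) = σ²(1/n₁ + 1/(k·n₁)) = σ²·(k+1)/(k·n₁).
So n₁ = (1 + 1/k)·((z_{α} + z_β)/d)² = 1.250 × (2.850/0.78)².
n₁ = 1.250 × 13.35 = 16.7.
Round up: n₁ = 17, giving n₂ = 4 × 17 = 68.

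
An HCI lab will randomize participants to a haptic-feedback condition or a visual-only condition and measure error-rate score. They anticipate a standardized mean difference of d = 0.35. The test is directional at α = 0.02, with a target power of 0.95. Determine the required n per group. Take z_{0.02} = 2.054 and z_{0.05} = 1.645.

For two independent groups with equal n: n = 2·((z_{α} + z_β) / d)².
z_{α} + z_β = 2.054 + 1.645 = 3.699.
n = 2 × (3.699 / 0.35)² = 2 × 10.569² = 2 × 111.69 = 223.4.
Round up to the next whole participant.

n = 224 per group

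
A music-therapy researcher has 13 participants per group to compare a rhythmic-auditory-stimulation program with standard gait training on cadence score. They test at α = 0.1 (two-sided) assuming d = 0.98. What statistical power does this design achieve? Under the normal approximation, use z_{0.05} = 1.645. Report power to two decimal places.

power ≈ 0.80

For two equal groups, power = Φ(d·√(n/2) − z_{α/2}).
d·√(n/2) = 0.98 × √(13/2) = 0.98 × 2.550 = 2.499.
z_β = 2.499 − 1.645 = 0.854.
Power = Φ(0.854) = 0.803.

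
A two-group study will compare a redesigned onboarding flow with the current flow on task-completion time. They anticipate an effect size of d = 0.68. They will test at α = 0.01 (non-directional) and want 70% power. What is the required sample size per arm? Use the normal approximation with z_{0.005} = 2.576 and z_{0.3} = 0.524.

n = 42 per group

For two independent groups with equal n: n = 2·((z_{α/2} + z_β) / d)².
z_{α/2} + z_β = 2.576 + 0.524 = 3.100.
n = 2 × (3.100 / 0.68)² = 2 × 4.559² = 2 × 20.78 = 41.6.
Round up to the next whole participant.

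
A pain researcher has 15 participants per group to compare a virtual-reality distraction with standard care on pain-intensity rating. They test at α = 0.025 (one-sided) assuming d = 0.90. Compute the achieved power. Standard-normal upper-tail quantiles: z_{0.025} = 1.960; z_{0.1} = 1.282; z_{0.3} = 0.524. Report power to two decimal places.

power ≈ 0.69

For two equal groups, power = Φ(d·√(n/2) − z_{α}).
d·√(n/2) = 0.90 × √(15/2) = 0.90 × 2.739 = 2.465.
z_β = 2.465 − 1.960 = 0.505.
Power = Φ(0.505) = 0.693.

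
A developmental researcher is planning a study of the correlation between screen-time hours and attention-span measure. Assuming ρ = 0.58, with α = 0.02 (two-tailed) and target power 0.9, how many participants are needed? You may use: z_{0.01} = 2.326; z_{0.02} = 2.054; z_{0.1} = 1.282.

Fisher's z: C = ½·ln((1+r)/(1−r)) = ½·ln(3.7619) = 0.6625.
n = ((z_{α/2} + z_β)/C)² + 3.
(2.326 + 1.282) / 0.6625 = 3.608 / 0.6625 = 5.446.
n = 5.446² + 3 = 29.66 + 3 = 32.7.
Round up.

n = 33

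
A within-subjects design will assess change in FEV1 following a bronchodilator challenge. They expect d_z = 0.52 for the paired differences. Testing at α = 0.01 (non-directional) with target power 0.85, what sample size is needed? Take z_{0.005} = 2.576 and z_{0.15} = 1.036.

n = 49 pairs

For a paired (one-sample on differences) test: n = ((z_{α/2} + z_β) / d)².
z_{α/2} + z_β = 2.576 + 1.036 = 3.612.
n = (3.612 / 0.52)² = 6.946² = 48.25.
Round up.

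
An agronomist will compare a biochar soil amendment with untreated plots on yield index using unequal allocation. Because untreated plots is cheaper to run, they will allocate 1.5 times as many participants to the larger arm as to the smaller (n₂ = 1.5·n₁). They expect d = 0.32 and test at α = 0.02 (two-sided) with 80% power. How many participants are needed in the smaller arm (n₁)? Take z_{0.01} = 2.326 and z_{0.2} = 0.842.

n₁ = 164

With allocation ratio k = n₂/n₁ = 1.5, Var(x̄₁−x̄₂) = σ²(1/n₁ + 1/(k·n₁)) = σ²·(k+1)/(k·n₁).
So n₁ = (1 + 1/k)·((z_{α/2} + z_β)/d)² = 1.667 × (3.168/0.32)².
n₁ = 1.667 × 98.01 = 163.4.
Round up: n₁ = 164, giving n₂ = 1.5 × 164 = 246.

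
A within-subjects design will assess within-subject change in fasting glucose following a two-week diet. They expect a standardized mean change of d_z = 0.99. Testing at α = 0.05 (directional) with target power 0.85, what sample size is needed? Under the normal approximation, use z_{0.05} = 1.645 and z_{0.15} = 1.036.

For a paired (one-sample on differences) test: n = ((z_{α} + z_β) / d)².
z_{α} + z_β = 1.645 + 1.036 = 2.681.
n = (2.681 / 0.99)² = 2.708² = 7.33.
Round up.

n = 8 pairs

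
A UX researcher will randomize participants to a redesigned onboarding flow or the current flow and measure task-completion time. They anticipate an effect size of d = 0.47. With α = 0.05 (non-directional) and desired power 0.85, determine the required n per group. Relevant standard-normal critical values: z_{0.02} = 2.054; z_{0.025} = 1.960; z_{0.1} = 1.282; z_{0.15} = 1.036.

For two independent groups with equal n: n = 2·((z_{α/2} + z_β) / d)².
z_{α/2} + z_β = 1.960 + 1.036 = 2.996.
n = 2 × (2.996 / 0.47)² = 2 × 6.374² = 2 × 40.63 = 81.3.
Round up to the next whole participant.

n = 82 per group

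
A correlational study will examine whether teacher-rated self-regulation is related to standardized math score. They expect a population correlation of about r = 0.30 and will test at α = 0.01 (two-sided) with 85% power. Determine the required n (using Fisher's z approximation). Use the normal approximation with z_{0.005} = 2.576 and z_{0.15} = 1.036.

Fisher's z: C = ½·ln((1+r)/(1−r)) = ½·ln(1.8571) = 0.3095.
n = ((z_{α/2} + z_β)/C)² + 3.
(2.576 + 1.036) / 0.3095 = 3.612 / 0.3095 = 11.670.
n = 11.670² + 3 = 136.20 + 3 = 139.2.
Round up.

n = 140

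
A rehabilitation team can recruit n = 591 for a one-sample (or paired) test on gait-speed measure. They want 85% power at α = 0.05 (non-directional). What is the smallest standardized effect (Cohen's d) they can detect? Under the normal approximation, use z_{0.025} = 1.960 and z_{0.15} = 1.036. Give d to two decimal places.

d_min ≈ 0.12

For a single sample (or paired design) of n = 591: d_min = (z_{α/2} + z_β)/√n.
z-sum = 1.960 + 1.036 = 2.996.
d_min = 2.996 / √591 = 2.996 / 24.310 = 0.123.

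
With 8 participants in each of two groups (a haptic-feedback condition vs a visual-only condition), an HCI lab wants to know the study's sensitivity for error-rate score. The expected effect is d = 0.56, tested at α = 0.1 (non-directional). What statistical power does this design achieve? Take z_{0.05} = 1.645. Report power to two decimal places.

For two equal groups, power = Φ(d·√(n/2) − z_{α/2}).
d·√(n/2) = 0.56 × √(8/2) = 0.56 × 2.000 = 1.120.
z_β = 1.120 − 1.645 = -0.525.
Power = Φ(-0.525) = 0.300.

power ≈ 0.30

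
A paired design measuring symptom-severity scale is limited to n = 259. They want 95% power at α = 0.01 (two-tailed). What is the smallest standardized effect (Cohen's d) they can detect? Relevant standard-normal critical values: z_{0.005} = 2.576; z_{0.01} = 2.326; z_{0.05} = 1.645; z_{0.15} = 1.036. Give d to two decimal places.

For a single sample (or paired design) of n = 259: d_min = (z_{α/2} + z_β)/√n.
z-sum = 2.576 + 1.645 = 4.221.
d_min = 4.221 / √259 = 4.221 / 16.093 = 0.262.

d_min ≈ 0.26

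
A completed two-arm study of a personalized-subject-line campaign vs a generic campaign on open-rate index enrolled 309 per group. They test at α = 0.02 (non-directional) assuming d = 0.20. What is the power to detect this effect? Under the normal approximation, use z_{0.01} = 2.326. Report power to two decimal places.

For two equal groups, power = Φ(d·√(n/2) − z_{α/2}).
d·√(n/2) = 0.20 × √(309/2) = 0.20 × 12.430 = 2.486.
z_β = 2.486 − 2.326 = 0.160.
Power = Φ(0.160) = 0.564.

power ≈ 0.56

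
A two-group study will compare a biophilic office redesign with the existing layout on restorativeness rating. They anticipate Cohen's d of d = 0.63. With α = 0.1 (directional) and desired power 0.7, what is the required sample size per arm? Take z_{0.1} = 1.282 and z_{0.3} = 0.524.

n = 17 per group

For two independent groups with equal n: n = 2·((z_{α} + z_β) / d)².
z_{α} + z_β = 1.282 + 0.524 = 1.806.
n = 2 × (1.806 / 0.63)² = 2 × 2.867² = 2 × 8.22 = 16.4.
Round up to the next whole participant.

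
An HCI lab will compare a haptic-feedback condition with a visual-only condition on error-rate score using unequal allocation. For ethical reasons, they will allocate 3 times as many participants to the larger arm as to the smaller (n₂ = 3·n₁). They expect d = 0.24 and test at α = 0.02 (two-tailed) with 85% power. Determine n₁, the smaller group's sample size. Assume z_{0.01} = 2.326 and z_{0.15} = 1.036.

With allocation ratio k = n₂/n₁ = 3, Var(x̄₁−x̄₂) = σ²(1/n₁ + 1/(k·n₁)) = σ²·(k+1)/(k·n₁).
So n₁ = (1 + 1/k)·((z_{α/2} + z_β)/d)² = 1.333 × (3.362/0.24)².
n₁ = 1.333 × 196.23 = 261.6.
Round up: n₁ = 262, giving n₂ = 3 × 262 = 786.

n₁ = 262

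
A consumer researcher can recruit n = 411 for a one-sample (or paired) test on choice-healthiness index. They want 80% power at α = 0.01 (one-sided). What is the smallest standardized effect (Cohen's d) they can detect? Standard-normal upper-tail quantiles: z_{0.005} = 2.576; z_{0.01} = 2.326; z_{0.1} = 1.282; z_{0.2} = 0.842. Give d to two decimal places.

d_min ≈ 0.16

For a single sample (or paired design) of n = 411: d_min = (z_{α} + z_β)/√n.
z-sum = 2.326 + 0.842 = 3.168.
d_min = 3.168 / √411 = 3.168 / 20.273 = 0.156.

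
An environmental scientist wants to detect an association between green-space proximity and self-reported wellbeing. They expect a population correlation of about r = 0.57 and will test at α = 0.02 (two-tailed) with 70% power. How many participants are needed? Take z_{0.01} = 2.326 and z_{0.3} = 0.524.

Fisher's z: C = ½·ln((1+r)/(1−r)) = ½·ln(3.6512) = 0.6475.
n = ((z_{α/2} + z_β)/C)² + 3.
(2.326 + 0.524) / 0.6475 = 2.850 / 0.6475 = 4.402.
n = 4.402² + 3 = 19.37 + 3 = 22.4.
Round up.

n = 23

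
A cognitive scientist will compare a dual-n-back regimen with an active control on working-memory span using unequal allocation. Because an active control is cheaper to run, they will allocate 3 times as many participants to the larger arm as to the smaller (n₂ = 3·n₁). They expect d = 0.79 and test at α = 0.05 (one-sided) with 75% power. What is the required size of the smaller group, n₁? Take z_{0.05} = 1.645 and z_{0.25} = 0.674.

With allocation ratio k = n₂/n₁ = 3, Var(x̄₁−x̄₂) = σ²(1/n₁ + 1/(k·n₁)) = σ²·(k+1)/(k·n₁).
So n₁ = (1 + 1/k)·((z_{α} + z_β)/d)² = 1.333 × (2.319/0.79)².
n₁ = 1.333 × 8.62 = 11.5.
Round up: n₁ = 12, giving n₂ = 3 × 12 = 36.

n₁ = 12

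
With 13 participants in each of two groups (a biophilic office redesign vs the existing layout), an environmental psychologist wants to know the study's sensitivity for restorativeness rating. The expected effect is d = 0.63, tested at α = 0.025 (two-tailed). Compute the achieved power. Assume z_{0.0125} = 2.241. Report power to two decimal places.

power ≈ 0.26

For two equal groups, power = Φ(d·√(n/2) − z_{α/2}).
d·√(n/2) = 0.63 × √(13/2) = 0.63 × 2.550 = 1.606.
z_β = 1.606 − 2.241 = -0.635.
Power = Φ(-0.635) = 0.263.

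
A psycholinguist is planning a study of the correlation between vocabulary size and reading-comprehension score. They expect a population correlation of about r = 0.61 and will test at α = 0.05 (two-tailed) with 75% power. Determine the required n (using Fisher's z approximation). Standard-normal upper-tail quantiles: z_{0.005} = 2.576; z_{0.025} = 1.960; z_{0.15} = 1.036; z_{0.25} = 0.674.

Fisher's z: C = ½·ln((1+r)/(1−r)) = ½·ln(4.1282) = 0.7089.
n = ((z_{α/2} + z_β)/C)² + 3.
(1.960 + 0.674) / 0.7089 = 2.634 / 0.7089 = 3.716.
n = 3.716² + 3 = 13.81 + 3 = 16.8.
Round up.

n = 17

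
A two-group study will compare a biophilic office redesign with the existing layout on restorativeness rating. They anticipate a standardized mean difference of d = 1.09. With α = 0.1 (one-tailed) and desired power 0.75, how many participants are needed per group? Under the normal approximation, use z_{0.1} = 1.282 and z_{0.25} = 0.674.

For two independent groups with equal n: n = 2·((z_{α} + z_β) / d)².
z_{α} + z_β = 1.282 + 0.674 = 1.956.
n = 2 × (1.956 / 1.09)² = 2 × 1.794² = 2 × 3.22 = 6.4.
Round up to the next whole participant.

n = 7 per group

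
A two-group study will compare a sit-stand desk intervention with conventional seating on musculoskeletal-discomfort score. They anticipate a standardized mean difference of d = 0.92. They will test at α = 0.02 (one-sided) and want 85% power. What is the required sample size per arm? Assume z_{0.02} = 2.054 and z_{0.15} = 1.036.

n = 23 per group

For two independent groups with equal n: n = 2·((z_{α} + z_β) / d)².
z_{α} + z_β = 2.054 + 1.036 = 3.090.
n = 2 × (3.090 / 0.92)² = 2 × 3.359² = 2 × 11.28 = 22.6.
Round up to the next whole participant.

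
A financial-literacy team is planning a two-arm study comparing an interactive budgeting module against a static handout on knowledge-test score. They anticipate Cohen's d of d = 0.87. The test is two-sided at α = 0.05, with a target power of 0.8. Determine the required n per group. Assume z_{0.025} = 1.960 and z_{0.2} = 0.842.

For two independent groups with equal n: n = 2·((z_{α/2} + z_β) / d)².
z_{α/2} + z_β = 1.960 + 0.842 = 2.802.
n = 2 × (2.802 / 0.87)² = 2 × 3.221² = 2 × 10.37 = 20.7.
Round up to the next whole participant.

n = 21 per group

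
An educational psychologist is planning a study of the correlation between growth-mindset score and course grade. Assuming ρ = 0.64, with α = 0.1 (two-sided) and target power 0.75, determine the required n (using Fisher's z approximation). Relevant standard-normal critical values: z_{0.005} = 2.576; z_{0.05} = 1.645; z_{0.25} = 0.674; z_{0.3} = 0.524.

n = 13

Fisher's z: C = ½·ln((1+r)/(1−r)) = ½·ln(4.5556) = 0.7582.
n = ((z_{α/2} + z_β)/C)² + 3.
(1.645 + 0.674) / 0.7582 = 2.319 / 0.7582 = 3.059.
n = 3.059² + 3 = 9.35 + 3 = 12.4.
Round up.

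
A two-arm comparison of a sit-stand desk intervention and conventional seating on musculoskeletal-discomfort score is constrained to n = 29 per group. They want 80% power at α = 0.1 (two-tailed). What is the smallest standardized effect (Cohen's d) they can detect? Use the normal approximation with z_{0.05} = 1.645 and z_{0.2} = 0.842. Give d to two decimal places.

d_min ≈ 0.65

For two independent groups of n = 29 each: d_min = (z_{α/2} + z_β)·√(2/n).
z-sum = 1.645 + 0.842 = 2.487.
d_min = 2.487 × √(2/29) = 2.487 × 0.2626 = 0.653.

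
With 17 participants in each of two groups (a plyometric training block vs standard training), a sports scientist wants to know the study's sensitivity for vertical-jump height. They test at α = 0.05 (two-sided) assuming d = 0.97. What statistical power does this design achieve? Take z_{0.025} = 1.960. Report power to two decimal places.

For two equal groups, power = Φ(d·√(n/2) − z_{α/2}).
d·√(n/2) = 0.97 × √(17/2) = 0.97 × 2.915 = 2.828.
z_β = 2.828 − 1.960 = 0.868.
Power = Φ(0.868) = 0.807.

power ≈ 0.81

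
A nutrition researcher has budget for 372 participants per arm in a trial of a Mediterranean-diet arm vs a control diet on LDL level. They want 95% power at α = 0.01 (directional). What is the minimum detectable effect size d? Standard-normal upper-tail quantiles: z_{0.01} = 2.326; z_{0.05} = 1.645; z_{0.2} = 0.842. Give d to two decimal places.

For two independent groups of n = 372 each: d_min = (z_{α} + z_β)·√(2/n).
z-sum = 2.326 + 1.645 = 3.971.
d_min = 3.971 × √(2/372) = 3.971 × 0.0733 = 0.291.

d_min ≈ 0.29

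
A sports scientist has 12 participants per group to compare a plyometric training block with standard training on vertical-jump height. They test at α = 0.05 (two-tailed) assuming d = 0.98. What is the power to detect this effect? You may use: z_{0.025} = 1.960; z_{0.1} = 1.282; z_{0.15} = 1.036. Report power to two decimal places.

power ≈ 0.67

For two equal groups, power = Φ(d·√(n/2) − z_{α/2}).
d·√(n/2) = 0.98 × √(12/2) = 0.98 × 2.449 = 2.400.
z_β = 2.400 − 1.960 = 0.440.
Power = Φ(0.440) = 0.670.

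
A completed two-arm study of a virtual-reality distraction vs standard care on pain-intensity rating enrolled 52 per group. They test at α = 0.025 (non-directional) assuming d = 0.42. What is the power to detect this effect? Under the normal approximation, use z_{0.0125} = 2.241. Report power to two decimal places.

power ≈ 0.46

For two equal groups, power = Φ(d·√(n/2) − z_{α/2}).
d·√(n/2) = 0.42 × √(52/2) = 0.42 × 5.099 = 2.142.
z_β = 2.142 − 2.241 = -0.099.
Power = Φ(-0.099) = 0.460.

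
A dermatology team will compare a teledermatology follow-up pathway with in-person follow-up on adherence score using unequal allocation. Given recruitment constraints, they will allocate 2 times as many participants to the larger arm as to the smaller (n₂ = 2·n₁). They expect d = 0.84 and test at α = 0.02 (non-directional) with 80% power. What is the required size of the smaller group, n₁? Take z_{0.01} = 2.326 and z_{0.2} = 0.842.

With allocation ratio k = n₂/n₁ = 2, Var(x̄₁−x̄₂) = σ²(1/n₁ + 1/(k·n₁)) = σ²·(k+1)/(k·n₁).
So n₁ = (1 + 1/k)·((z_{α/2} + z_β)/d)² = 1.500 × (3.168/0.84)².
n₁ = 1.500 × 14.22 = 21.3.
Round up: n₁ = 22, giving n₂ = 2 × 22 = 44.

n₁ = 22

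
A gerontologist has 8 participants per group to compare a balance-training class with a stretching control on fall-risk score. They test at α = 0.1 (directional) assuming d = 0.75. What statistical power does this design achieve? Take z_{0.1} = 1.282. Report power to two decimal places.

For two equal groups, power = Φ(d·√(n/2) − z_{α}).
d·√(n/2) = 0.75 × √(8/2) = 0.75 × 2.000 = 1.500.
z_β = 1.500 − 1.282 = 0.218.
Power = Φ(0.218) = 0.586.

power ≈ 0.59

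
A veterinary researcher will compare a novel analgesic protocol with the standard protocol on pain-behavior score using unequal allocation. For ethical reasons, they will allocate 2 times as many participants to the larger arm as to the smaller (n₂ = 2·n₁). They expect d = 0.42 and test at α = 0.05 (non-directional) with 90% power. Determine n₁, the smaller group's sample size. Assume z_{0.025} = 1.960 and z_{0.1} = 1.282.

With allocation ratio k = n₂/n₁ = 2, Var(x̄₁−x̄₂) = σ²(1/n₁ + 1/(k·n₁)) = σ²·(k+1)/(k·n₁).
So n₁ = (1 + 1/k)·((z_{α/2} + z_β)/d)² = 1.500 × (3.242/0.42)².
n₁ = 1.500 × 59.58 = 89.4.
Round up: n₁ = 90, giving n₂ = 2 × 90 = 180.

n₁ = 90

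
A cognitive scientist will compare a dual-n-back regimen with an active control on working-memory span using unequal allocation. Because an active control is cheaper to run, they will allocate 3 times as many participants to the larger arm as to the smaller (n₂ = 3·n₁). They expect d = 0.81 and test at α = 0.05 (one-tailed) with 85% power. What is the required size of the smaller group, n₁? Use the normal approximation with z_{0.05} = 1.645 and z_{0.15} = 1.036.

n₁ = 15

With allocation ratio k = n₂/n₁ = 3, Var(x̄₁−x̄₂) = σ²(1/n₁ + 1/(k·n₁)) = σ²·(k+1)/(k·n₁).
So n₁ = (1 + 1/k)·((z_{α} + z_β)/d)² = 1.333 × (2.681/0.81)².
n₁ = 1.333 × 10.96 = 14.6.
Round up: n₁ = 15, giving n₂ = 3 × 15 = 45.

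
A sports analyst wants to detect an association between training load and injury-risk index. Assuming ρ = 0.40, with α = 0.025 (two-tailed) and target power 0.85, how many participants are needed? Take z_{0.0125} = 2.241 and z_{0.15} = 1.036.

n = 63

Fisher's z: C = ½·ln((1+r)/(1−r)) = ½·ln(2.3333) = 0.4236.
n = ((z_{α/2} + z_β)/C)² + 3.
(2.241 + 1.036) / 0.4236 = 3.277 / 0.4236 = 7.736.
n = 7.736² + 3 = 59.85 + 3 = 62.8.
Round up.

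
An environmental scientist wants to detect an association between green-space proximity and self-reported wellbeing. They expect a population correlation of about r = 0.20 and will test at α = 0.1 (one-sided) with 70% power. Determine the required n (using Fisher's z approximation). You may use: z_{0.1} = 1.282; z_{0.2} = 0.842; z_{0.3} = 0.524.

n = 83

Fisher's z: C = ½·ln((1+r)/(1−r)) = ½·ln(1.5000) = 0.2027.
n = ((z_{α} + z_β)/C)² + 3.
(1.282 + 0.524) / 0.2027 = 1.806 / 0.2027 = 8.910.
n = 8.910² + 3 = 79.38 + 3 = 82.4.
Round up.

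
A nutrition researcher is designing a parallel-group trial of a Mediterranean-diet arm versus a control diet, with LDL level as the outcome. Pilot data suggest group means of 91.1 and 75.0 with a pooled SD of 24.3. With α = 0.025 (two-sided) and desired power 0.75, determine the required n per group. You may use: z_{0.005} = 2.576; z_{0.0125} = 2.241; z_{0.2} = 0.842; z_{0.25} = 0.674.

Cohen's d = |M₁ − M₂| / SD_pooled = |91.1 − 75.0| / 24.3 = 16.1 / 24.3 = 0.663.
For two independent groups with equal n: n = 2·((z_{α/2} + z_β) / d)².
z_{α/2} + z_β = 2.241 + 0.674 = 2.915.
n = 2 × (2.915 / 0.663)² = 2 × 4.397² = 2 × 19.33 = 38.7.
Round up to the next whole participant.

n = 39 per group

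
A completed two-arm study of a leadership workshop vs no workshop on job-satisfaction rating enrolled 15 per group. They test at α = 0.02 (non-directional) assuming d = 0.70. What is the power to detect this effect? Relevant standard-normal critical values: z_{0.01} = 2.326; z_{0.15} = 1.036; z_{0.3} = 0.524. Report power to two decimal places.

For two equal groups, power = Φ(d·√(n/2) − z_{α/2}).
d·√(n/2) = 0.70 × √(15/2) = 0.70 × 2.739 = 1.917.
z_β = 1.917 − 2.326 = -0.409.
Power = Φ(-0.409) = 0.341.

power ≈ 0.34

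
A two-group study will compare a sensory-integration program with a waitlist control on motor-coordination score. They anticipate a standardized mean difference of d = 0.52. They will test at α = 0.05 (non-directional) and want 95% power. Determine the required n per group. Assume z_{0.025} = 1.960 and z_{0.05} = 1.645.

n = 97 per group

For two independent groups with equal n: n = 2·((z_{α/2} + z_β) / d)².
z_{α/2} + z_β = 1.960 + 1.645 = 3.605.
n = 2 × (3.605 / 0.52)² = 2 × 6.933² = 2 × 48.06 = 96.1.
Round up to the next whole participant.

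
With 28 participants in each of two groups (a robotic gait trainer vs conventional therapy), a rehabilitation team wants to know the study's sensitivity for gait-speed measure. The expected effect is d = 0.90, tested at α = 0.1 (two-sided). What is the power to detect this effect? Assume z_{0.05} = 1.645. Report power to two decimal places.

power ≈ 0.96

For two equal groups, power = Φ(d·√(n/2) − z_{α/2}).
d·√(n/2) = 0.90 × √(28/2) = 0.90 × 3.742 = 3.367.
z_β = 3.367 − 1.645 = 1.722.
Power = Φ(1.722) = 0.958.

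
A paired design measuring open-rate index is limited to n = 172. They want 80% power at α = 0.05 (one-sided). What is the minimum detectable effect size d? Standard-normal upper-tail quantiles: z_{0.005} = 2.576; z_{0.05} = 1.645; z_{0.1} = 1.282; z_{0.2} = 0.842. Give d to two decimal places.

d_min ≈ 0.19

For a single sample (or paired design) of n = 172: d_min = (z_{α} + z_β)/√n.
z-sum = 1.645 + 0.842 = 2.487.
d_min = 2.487 / √172 = 2.487 / 13.115 = 0.190.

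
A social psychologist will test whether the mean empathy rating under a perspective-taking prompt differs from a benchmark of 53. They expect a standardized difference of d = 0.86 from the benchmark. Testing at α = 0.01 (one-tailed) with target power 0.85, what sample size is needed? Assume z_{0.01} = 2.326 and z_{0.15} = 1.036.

For a one-sample test: n = ((z_{α} + z_β) / d)².
z_{α} + z_β = 2.326 + 1.036 = 3.362.
n = (3.362 / 0.86)² = 3.909² = 15.28.
Round up.

n = 16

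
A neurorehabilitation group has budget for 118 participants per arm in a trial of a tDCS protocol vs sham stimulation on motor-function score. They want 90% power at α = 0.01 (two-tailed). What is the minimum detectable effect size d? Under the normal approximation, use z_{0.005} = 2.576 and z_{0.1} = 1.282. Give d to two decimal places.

For two independent groups of n = 118 each: d_min = (z_{α/2} + z_β)·√(2/n).
z-sum = 2.576 + 1.282 = 3.858.
d_min = 3.858 × √(2/118) = 3.858 × 0.1302 = 0.502.

d_min ≈ 0.50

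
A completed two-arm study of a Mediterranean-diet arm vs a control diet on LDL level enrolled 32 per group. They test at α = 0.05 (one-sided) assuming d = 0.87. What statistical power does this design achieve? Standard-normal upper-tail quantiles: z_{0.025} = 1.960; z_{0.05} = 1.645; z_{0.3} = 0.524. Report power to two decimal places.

For two equal groups, power = Φ(d·√(n/2) − z_{α}).
d·√(n/2) = 0.87 × √(32/2) = 0.87 × 4.000 = 3.480.
z_β = 3.480 − 1.645 = 1.835.
Power = Φ(1.835) = 0.967.

power ≈ 0.97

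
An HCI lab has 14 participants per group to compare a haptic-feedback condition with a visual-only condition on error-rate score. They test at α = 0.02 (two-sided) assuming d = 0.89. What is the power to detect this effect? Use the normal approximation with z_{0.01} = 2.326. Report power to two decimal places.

For two equal groups, power = Φ(d·√(n/2) − z_{α/2}).
d·√(n/2) = 0.89 × √(14/2) = 0.89 × 2.646 = 2.355.
z_β = 2.355 − 2.326 = 0.029.
Power = Φ(0.029) = 0.511.

power ≈ 0.51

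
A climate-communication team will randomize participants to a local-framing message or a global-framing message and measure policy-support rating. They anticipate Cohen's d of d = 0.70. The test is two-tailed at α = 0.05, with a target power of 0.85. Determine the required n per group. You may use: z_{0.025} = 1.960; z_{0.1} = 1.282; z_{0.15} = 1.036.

n = 37 per group

For two independent groups with equal n: n = 2·((z_{α/2} + z_β) / d)².
z_{α/2} + z_β = 1.960 + 1.036 = 2.996.
n = 2 × (2.996 / 0.70)² = 2 × 4.280² = 2 × 18.32 = 36.6.
Round up to the next whole participant.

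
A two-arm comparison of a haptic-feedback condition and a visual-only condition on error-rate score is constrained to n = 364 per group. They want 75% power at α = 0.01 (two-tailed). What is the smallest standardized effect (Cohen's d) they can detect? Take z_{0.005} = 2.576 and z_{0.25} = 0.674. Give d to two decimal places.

d_min ≈ 0.24

For two independent groups of n = 364 each: d_min = (z_{α/2} + z_β)·√(2/n).
z-sum = 2.576 + 0.674 = 3.250.
d_min = 3.250 × √(2/364) = 3.250 × 0.0741 = 0.241.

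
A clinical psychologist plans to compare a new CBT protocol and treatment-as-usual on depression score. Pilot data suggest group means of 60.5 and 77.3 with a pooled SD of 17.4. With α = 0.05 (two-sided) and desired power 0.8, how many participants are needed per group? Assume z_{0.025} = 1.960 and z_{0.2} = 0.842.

Cohen's d = |M₁ − M₂| / SD_pooled = |60.5 − 77.3| / 17.4 = 16.8 / 17.4 = 0.966.
For two independent groups with equal n: n = 2·((z_{α/2} + z_β) / d)².
z_{α/2} + z_β = 1.960 + 0.842 = 2.802.
n = 2 × (2.802 / 0.966)² = 2 × 2.901² = 2 × 8.41 = 16.8.
Round up to the next whole participant.

n = 17 per group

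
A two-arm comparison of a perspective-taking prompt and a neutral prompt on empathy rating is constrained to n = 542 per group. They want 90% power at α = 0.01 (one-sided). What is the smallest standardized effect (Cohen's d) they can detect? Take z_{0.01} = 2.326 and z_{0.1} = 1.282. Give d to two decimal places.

For two independent groups of n = 542 each: d_min = (z_{α} + z_β)·√(2/n).
z-sum = 2.326 + 1.282 = 3.608.
d_min = 3.608 × √(2/542) = 3.608 × 0.0607 = 0.219.

d_min ≈ 0.22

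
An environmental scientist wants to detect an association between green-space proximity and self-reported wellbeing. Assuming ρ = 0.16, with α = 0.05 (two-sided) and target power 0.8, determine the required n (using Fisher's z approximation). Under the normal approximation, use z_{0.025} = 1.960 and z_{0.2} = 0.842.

Fisher's z: C = ½·ln((1+r)/(1−r)) = ½·ln(1.3810) = 0.1614.
n = ((z_{α/2} + z_β)/C)² + 3.
(1.960 + 0.842) / 0.1614 = 2.802 / 0.1614 = 17.361.
n = 17.361² + 3 = 301.39 + 3 = 304.4.
Round up.

n = 305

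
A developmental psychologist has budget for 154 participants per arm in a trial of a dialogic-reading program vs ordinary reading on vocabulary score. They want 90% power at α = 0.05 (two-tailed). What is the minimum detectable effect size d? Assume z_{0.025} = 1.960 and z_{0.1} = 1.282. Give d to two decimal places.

For two independent groups of n = 154 each: d_min = (z_{α/2} + z_β)·√(2/n).
z-sum = 1.960 + 1.282 = 3.242.
d_min = 3.242 × √(2/154) = 3.242 × 0.1140 = 0.369.

d_min ≈ 0.37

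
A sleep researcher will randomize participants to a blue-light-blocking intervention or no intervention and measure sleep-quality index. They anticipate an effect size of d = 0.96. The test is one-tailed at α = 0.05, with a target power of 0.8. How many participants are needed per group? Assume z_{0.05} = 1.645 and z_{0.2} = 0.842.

n = 14 per group

For two independent groups with equal n: n = 2·((z_{α} + z_β) / d)².
z_{α} + z_β = 1.645 + 0.842 = 2.487.
n = 2 × (2.487 / 0.96)² = 2 × 2.591² = 2 × 6.71 = 13.4.
Round up to the next whole participant.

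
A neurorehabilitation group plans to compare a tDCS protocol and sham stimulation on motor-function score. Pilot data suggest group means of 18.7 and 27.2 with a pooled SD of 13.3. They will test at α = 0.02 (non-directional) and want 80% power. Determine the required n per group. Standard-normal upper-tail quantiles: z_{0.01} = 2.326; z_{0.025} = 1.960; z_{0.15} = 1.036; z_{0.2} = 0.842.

n = 50 per group

Cohen's d = |M₁ − M₂| / SD_pooled = |18.7 − 27.2| / 13.3 = 8.5 / 13.3 = 0.639.
For two independent groups with equal n: n = 2·((z_{α/2} + z_β) / d)².
z_{α/2} + z_β = 2.326 + 0.842 = 3.168.
n = 2 × (3.168 / 0.639)² = 2 × 4.958² = 2 × 24.58 = 49.2.
Round up to the next whole participant.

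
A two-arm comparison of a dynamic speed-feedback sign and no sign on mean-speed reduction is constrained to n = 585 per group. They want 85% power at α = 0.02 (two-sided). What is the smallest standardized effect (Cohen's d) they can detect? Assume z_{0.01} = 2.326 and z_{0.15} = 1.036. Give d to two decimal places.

d_min ≈ 0.20

For two independent groups of n = 585 each: d_min = (z_{α/2} + z_β)·√(2/n).
z-sum = 2.326 + 1.036 = 3.362.
d_min = 3.362 × √(2/585) = 3.362 × 0.0585 = 0.197.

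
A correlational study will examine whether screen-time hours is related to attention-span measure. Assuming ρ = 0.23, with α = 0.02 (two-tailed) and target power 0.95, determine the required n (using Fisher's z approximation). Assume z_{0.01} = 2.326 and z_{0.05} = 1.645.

Fisher's z: C = ½·ln((1+r)/(1−r)) = ½·ln(1.5974) = 0.2342.
n = ((z_{α/2} + z_β)/C)² + 3.
(2.326 + 1.645) / 0.2342 = 3.971 / 0.2342 = 16.956.
n = 16.956² + 3 = 287.49 + 3 = 290.5.
Round up.

n = 291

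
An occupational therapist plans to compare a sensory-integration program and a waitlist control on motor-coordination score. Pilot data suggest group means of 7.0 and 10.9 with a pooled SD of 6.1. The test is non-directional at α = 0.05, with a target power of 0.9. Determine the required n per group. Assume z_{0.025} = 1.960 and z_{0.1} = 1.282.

Cohen's d = |M₁ − M₂| / SD_pooled = |7.0 − 10.9| / 6.1 = 3.9 / 6.1 = 0.639.
For two independent groups with equal n: n = 2·((z_{α/2} + z_β) / d)².
z_{α/2} + z_β = 1.960 + 1.282 = 3.242.
n = 2 × (3.242 / 0.639)² = 2 × 5.074² = 2 × 25.74 = 51.5.
Round up to the next whole participant.

n = 52 per group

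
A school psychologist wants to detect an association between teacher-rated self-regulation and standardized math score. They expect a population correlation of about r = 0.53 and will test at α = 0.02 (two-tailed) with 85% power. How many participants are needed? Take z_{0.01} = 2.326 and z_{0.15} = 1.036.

n = 36

Fisher's z: C = ½·ln((1+r)/(1−r)) = ½·ln(3.2553) = 0.5901.
n = ((z_{α/2} + z_β)/C)² + 3.
(2.326 + 1.036) / 0.5901 = 3.362 / 0.5901 = 5.697.
n = 5.697² + 3 = 32.46 + 3 = 35.5.
Round up.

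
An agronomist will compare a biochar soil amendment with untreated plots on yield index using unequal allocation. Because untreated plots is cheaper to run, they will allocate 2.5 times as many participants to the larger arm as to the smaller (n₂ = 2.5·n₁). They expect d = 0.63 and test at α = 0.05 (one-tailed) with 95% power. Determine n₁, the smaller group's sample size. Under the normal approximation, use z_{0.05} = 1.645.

With allocation ratio k = n₂/n₁ = 2.5, Var(x̄₁−x̄₂) = σ²(1/n₁ + 1/(k·n₁)) = σ²·(k+1)/(k·n₁).
So n₁ = (1 + 1/k)·((z_{α} + z_β)/d)² = 1.400 × (3.290/0.63)².
n₁ = 1.400 × 27.27 = 38.2.
Round up: n₁ = 39, giving n₂ = ⌈2.5 × 39⌉ = ⌈97.5⌉ = 98.

n₁ = 39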